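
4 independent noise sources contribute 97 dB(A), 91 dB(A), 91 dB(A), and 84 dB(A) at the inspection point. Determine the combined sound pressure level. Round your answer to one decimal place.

98.9 dB(A)

Incoherent sources combine by intensity addition: L_total = 10·log₁₀(Σ 10^(L_i/10)).
Σ 10^(L/10) = 10^(97/10) + 10^(91/10) + 10^(91/10) + 10^(84/10) = 7.781e+09.
L_total = 10·log₁₀(7.781e+09) = 98.91 dB(A).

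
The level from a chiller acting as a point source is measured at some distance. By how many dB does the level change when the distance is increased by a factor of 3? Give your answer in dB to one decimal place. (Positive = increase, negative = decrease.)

Point-source spreading: ΔL = −20·log₁₀(r₂/r₁).
ΔL = −20·log₁₀(3) = -9.54 dB.

-9.5 dB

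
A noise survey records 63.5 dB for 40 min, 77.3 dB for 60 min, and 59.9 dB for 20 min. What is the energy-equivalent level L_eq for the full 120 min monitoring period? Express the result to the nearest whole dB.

74 dB

The energy average is taken in the linear domain: L_eq = 10·log₁₀[(Σ tᵢ·10^(Lᵢ/10))/T], T = 120 min.
Σ tᵢ·10^(Lᵢ/10) = 40·10^(63.5/10) + 60·10^(77.3/10) + 20·10^(59.9/10) = 3.331e+09.
L_eq = 10·log₁₀(3.331e+09/120) = 74.43 dB.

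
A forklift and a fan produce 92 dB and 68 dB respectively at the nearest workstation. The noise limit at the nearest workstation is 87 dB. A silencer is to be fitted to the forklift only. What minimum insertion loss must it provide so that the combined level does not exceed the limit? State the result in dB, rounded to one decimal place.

5.1 dB

The untreated sources together contribute 10^(68/10) = 6.310e+06, i.e. 68.00 dB.
To meet 87 dB overall, the treated forklift may contribute at most 10^(87/10) − 6.310e+06 = 4.949e+08, i.e. 86.94 dB.
Required insertion loss = 92 − 86.94 = 5.06 dB.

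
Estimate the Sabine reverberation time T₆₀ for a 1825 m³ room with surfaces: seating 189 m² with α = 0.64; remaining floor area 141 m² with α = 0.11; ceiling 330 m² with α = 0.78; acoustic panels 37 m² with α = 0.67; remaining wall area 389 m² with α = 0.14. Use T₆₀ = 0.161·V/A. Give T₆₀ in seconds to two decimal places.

Total absorption A = 189·0.64 + 141·0.11 + 330·0.78 + 37·0.67 + 389·0.14 = 473.12 m² sabins.
T₆₀ = 0.161·V/A = 0.161·1825/473.12 = 0.621 s.

0.62 s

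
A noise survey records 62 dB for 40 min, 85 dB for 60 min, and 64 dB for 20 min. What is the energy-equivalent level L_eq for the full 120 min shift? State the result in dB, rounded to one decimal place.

82.0 dB

The energy average is taken in the linear domain: L_eq = 10·log₁₀[(Σ tᵢ·10^(Lᵢ/10))/T], T = 120 min.
Σ tᵢ·10^(Lᵢ/10) = 40·10^(62/10) + 60·10^(85/10) + 20·10^(64/10) = 1.909e+10.
L_eq = 10·log₁₀(1.909e+10/120) = 82.02 dB.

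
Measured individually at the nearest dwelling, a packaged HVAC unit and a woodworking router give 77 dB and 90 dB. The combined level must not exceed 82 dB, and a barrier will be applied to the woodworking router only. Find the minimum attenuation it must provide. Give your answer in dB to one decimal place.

9.7 dB

The untreated sources together contribute 10^(77/10) = 5.012e+07, i.e. 77.00 dB.
The limit corresponds to 10^(82/10) = 1.585e+08; subtracting the fixed part leaves 1.084e+08 for the woodworking router, i.e. 80.35 dB.
So the woodworking router must be reduced from 90 to 80.35 dB: IL = 9.65 dB.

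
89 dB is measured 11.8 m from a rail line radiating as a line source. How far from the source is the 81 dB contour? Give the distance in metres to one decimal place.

The 8.0 dB drop corresponds to a distance ratio of 10^(8.0/10) for a line source.
r₂ = 11.8·10^((89−81)/10) = 11.8·10^(8.0/10) = 74.45 m.

74.5 m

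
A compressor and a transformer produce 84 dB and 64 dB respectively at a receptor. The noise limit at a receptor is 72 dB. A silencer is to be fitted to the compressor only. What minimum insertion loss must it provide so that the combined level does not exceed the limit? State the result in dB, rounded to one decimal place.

The untreated sources together contribute 10^(64/10) = 2.512e+06, i.e. 64.00 dB.
The limit corresponds to 10^(72/10) = 1.585e+07; subtracting the fixed part leaves 1.334e+07 for the compressor, i.e. 71.25 dB.
So the compressor must be reduced from 84 to 71.25 dB: IL = 12.75 dB.

12.7 dB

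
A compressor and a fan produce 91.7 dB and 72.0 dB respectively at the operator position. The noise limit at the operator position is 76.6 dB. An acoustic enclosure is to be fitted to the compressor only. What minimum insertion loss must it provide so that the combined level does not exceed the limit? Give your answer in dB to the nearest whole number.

Everything except the compressor sums to 10^(72.0/10) = 1.585e+07 in linear terms, 72.00 dB.
To meet 76.6 dB overall, the treated compressor may contribute at most 10^(76.6/10) − 1.585e+07 = 2.986e+07, i.e. 74.75 dB.
Required insertion loss = 91.7 − 74.75 = 16.95 dB.

17 dB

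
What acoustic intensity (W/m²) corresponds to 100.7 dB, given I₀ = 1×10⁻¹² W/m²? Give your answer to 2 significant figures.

I = I₀·10^(L/10) = 10⁻¹² × 10^(100.7/10) = 10^(-1.930).

0.012 W/m²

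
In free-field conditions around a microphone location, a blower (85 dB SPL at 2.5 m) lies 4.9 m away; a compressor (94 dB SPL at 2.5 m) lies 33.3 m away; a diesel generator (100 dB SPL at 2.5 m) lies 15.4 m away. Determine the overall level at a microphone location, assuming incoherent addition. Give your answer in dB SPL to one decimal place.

First find each source's level at the receiver (point-source: −20·log₁₀(r/r_ref)), then combine on an intensity basis.
blower: 85 − 20·log₁₀(4.9/2.5) = 85 − 5.85 = 79.15 dB SPL.
compressor: 94 − 20·log₁₀(33.3/2.5) = 94 − 22.49 = 71.51 dB SPL.
diesel generator: 100 − 20·log₁₀(15.4/2.5) = 100 − 15.79 = 84.21 dB SPL.
Σ 10^(L/10) = 3.600e+08 → L_total = 10·log₁₀(3.600e+08) = 85.56 dB SPL.

85.6 dB SPL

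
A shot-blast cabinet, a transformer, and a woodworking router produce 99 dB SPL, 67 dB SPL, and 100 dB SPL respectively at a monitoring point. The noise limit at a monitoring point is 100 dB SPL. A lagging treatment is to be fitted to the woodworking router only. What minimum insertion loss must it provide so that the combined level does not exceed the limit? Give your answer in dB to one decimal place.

6.9 dB

Fixed contribution from the other sources: Σ 10^(L/10) = 10^(99/10) + 10^(67/10) = 7.948e+09 (99.00 dB SPL).
To meet 100 dB SPL overall, the treated woodworking router may contribute at most 10^(100/10) − 7.948e+09 = 2.052e+09, i.e. 93.12 dB SPL.
Required insertion loss = 100 − 93.12 = 6.88 dB.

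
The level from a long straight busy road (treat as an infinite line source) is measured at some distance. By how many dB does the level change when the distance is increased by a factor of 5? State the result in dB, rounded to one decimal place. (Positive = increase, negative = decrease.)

-7.0 dB

Line-source spreading: ΔL = −10·log₁₀(r₂/r₁).
ΔL = −10·log₁₀(5) = -6.99 dB.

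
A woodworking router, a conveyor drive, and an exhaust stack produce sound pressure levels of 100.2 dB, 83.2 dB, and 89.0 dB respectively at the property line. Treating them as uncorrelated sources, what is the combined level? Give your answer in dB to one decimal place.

100.6 dB

For uncorrelated sources the intensities add, so convert each level to linear form, sum, and take 10·log₁₀ of the total.
Σ 10^(L/10) = 10^(100.2/10) + 10^(83.2/10) + 10^(89.0/10) = 1.147e+10.
L_total = 10·log₁₀(1.147e+10) = 100.60 dB.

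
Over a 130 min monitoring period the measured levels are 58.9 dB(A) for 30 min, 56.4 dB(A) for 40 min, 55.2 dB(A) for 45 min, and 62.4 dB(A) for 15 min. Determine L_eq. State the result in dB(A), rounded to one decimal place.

58.0 dB(A)

L_eq = 10·log₁₀[(1/T)·Σ tᵢ·10^(Lᵢ/10)] with T = 130 min.
Σ tᵢ·10^(Lᵢ/10) = 30·10^(58.9/10) + 40·10^(56.4/10) + 45·10^(55.2/10) + 15·10^(62.4/10) = 8.172e+07.
L_eq = 10·log₁₀(8.172e+07/130) = 57.98 dB(A).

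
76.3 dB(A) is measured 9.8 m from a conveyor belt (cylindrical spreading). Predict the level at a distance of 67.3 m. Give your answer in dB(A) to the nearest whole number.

68 dB(A)

Cylindrical spreading from a line source gives a 10·log₁₀(r₂/r₁) drop.
L₂ = 76.3 − 10·log₁₀(67.3/9.8) = 76.3 − 8.368 = 67.93 dB(A).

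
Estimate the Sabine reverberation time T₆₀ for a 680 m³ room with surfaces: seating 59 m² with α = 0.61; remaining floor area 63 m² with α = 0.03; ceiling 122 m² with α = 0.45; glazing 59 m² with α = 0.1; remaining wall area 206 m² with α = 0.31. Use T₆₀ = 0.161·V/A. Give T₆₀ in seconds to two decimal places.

Total absorption A = 59·0.61 + 63·0.03 + 122·0.45 + 59·0.1 + 206·0.31 = 162.54 m² sabins.
T₆₀ = 0.161 × 680 / 162.54 = 0.674 s.

0.67 s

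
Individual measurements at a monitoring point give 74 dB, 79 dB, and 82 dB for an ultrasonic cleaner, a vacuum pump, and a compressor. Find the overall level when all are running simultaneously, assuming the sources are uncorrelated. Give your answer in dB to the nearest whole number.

84 dB

For uncorrelated sources the intensities add, so convert each level to linear form, sum, and take 10·log₁₀ of the total.
Σ 10^(L/10) = 10^(74/10) + 10^(79/10) + 10^(82/10) = 2.630e+08.
L_total = 10·log₁₀(2.630e+08) = 84.20 dB.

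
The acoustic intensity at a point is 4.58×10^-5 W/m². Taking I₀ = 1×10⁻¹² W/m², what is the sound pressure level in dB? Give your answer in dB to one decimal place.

Dividing by I₀ shifts the exponent by 12: I/I₀ = 4.58×10^7.
L = 10·(0.6609 + 7) = 76.61 dB.

76.6 dB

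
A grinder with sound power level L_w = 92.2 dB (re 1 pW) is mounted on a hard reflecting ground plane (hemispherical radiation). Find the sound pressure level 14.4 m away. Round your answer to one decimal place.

61.1 dB

L_p = L_w − 10·log₁₀(2π·r²) with r = 14.4 m.
2π·r² = 1303 m², 10·log₁₀ of that is 31.149 dB.
L_p = 92.2 − 31.149 = 61.05 dB.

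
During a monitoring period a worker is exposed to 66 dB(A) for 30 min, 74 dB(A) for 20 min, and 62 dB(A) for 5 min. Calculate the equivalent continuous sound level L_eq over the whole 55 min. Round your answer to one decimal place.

Weight each interval's intensity by its duration and average over T = 55 min:
Σ tᵢ·10^(Lᵢ/10) = 30·10^(66/10) + 20·10^(74/10) + 5·10^(62/10) = 6.297e+08.
L_eq = 10·log₁₀(6.297e+08/55) = 70.59 dB(A).

70.6 dB(A)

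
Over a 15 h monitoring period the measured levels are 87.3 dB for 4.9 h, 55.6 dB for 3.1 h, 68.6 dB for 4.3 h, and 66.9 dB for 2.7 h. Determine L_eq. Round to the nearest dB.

Weight each interval's intensity by its duration and average over T = 15 h:
Σ tᵢ·10^(Lᵢ/10) = 4.9·10^(87.3/10) + 3.1·10^(55.6/10) + 4.3·10^(68.6/10) + 2.7·10^(66.9/10) = 2.677e+09.
L_eq = 10·log₁₀(2.677e+09/15) = 82.52 dB.

83 dB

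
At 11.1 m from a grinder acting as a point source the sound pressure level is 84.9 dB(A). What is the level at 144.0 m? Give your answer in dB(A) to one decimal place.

Spherical spreading from a point source gives a 20·log₁₀(r₂/r₁) drop.
L₂ = 84.9 − 20·log₁₀(144.0/11.1) = 84.9 − 22.261 = 62.64 dB(A).

62.6 dB(A)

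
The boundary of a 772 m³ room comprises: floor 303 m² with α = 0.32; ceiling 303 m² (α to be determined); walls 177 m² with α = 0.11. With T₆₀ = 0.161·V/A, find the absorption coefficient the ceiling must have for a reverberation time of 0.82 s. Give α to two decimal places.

0.12

A = 0.161·V/T₆₀ = 0.161·772/0.82 = 151.58 m² sabins.
Absorption from the other surfaces = 303·0.32 + 177·0.11 = 116.43 m², so the ceiling must supply 35.15 m² over 303 m².
α = 35.15/303 = 0.116.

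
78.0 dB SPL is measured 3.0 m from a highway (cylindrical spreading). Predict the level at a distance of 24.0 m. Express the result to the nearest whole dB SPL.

Line-source attenuation: ΔL = 10·log₁₀(r₂/r₁) = 10·log₁₀(24.0/3.0) = 9.031 dB.
L₂ = 78.0 − 10·log₁₀(24.0/3.0) = 78.0 − 9.031 = 68.97 dB SPL.

69 dB SPL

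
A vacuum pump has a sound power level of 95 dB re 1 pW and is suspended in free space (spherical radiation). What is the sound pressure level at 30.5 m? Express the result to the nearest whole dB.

54 dB

The power spreads over a sphere of area 4π·r², so L_p = L_w − 10·log₁₀(4π·r²).
4π·r² = 1.169e+04 m², 10·log₁₀ of that is 40.678 dB.
L_p = 95 − 40.678 = 54.32 dB.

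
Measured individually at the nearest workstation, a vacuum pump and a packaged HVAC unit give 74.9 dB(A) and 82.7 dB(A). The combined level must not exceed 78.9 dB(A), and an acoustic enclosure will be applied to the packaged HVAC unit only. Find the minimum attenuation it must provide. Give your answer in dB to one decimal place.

6.0 dB

Fixed contribution from the other source: Σ 10^(L/10) = 10^(74.9/10) = 3.090e+07 (74.90 dB(A)).
To meet 78.9 dB(A) overall, the treated packaged HVAC unit may contribute at most 10^(78.9/10) − 3.090e+07 = 4.672e+07, i.e. 76.70 dB(A).
So the packaged HVAC unit must be reduced from 82.7 to 76.70 dB(A): IL = 6.00 dB.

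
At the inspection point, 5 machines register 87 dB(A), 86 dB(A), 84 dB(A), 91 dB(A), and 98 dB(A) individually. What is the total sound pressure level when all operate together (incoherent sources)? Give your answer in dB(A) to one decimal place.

99.4 dB(A)

Incoherent sources combine by intensity addition: L_total = 10·log₁₀(Σ 10^(L_i/10)).
Σ 10^(L/10) = 10^(87/10) + 10^(86/10) + 10^(84/10) + 10^(91/10) + 10^(98/10) = 8.719e+09.
L_total = 10·log₁₀(8.719e+09) = 99.40 dB(A).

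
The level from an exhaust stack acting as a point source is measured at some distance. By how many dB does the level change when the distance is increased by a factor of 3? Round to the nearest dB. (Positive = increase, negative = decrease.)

A point source loses 6 dB per doubling of distance; generally ΔL = −20·log₁₀(r₂/r₁).
ΔL = −20·log₁₀(3) = -9.54 dB.

-10 dB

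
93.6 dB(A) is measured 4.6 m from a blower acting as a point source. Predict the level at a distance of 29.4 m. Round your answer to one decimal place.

77.5 dB(A)

Spherical spreading from a point source gives a 20·log₁₀(r₂/r₁) drop.
L₂ = 93.6 − 20·log₁₀(29.4/4.6) = 93.6 − 16.112 = 77.49 dB(A).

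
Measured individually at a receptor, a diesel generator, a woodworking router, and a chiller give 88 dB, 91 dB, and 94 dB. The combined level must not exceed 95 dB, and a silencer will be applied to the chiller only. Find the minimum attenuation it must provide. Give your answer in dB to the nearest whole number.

Fixed contribution from the other sources: Σ 10^(L/10) = 10^(88/10) + 10^(91/10) = 1.890e+09 (92.76 dB).
To meet 95 dB overall, the treated chiller may contribute at most 10^(95/10) − 1.890e+09 = 1.272e+09, i.e. 91.05 dB.
So the chiller must be reduced from 94 to 91.05 dB: IL = 2.95 dB.

3 dB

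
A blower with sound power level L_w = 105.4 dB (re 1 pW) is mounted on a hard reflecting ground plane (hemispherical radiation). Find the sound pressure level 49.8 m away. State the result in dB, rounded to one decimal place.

63.5 dB

L_p = L_w − 10·log₁₀(2π·r²) with r = 49.8 m.
2π·r² = 1.558e+04 m², 10·log₁₀ of that is 41.926 dB.
L_p = 105.4 − 41.926 = 63.47 dB.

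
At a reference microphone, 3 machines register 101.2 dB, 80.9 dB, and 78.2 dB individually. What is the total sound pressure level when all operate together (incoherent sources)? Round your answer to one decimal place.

For uncorrelated sources the intensities add, so convert each level to linear form, sum, and take 10·log₁₀ of the total.
Σ 10^(L/10) = 10^(101.2/10) + 10^(80.9/10) + 10^(78.2/10) = 1.337e+10.
L_total = 10·log₁₀(1.337e+10) = 101.26 dB.

101.3 dB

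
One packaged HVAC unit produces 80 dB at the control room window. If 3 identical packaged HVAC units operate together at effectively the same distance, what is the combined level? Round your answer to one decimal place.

N identical incoherent sources raise the level by 10·log₁₀ N.
L_total = 80 + 10·log₁₀(3) = 80 + 4.771 = 84.77 dB.

84.8 dB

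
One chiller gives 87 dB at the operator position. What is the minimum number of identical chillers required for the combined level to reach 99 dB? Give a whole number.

Need L₁ + 10·log₁₀ N ≥ 99, i.e. log₁₀ N ≥ 1.20.
N ≥ 10^(12.0/10) = 15.849, so N = 16.

16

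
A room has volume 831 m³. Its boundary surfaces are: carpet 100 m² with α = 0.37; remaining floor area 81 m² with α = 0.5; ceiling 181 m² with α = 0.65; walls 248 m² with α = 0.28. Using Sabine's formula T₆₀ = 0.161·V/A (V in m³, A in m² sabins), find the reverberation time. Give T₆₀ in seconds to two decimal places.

Summing Sᵢαᵢ: 100·0.37 + 81·0.5 + 181·0.65 + 248·0.28 = 264.59 m².
T₆₀ = 0.161 × 831 / 264.59 = 0.506 s.

0.51 s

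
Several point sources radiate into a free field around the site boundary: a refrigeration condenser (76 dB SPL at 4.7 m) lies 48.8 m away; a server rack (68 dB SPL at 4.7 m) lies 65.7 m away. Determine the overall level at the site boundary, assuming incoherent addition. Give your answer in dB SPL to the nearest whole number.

56 dB SPL

Propagate each source to the receiver with L = L_ref − 20·log₁₀(r/r_ref), then add intensities.
refrigeration condenser: 76 − 20·log₁₀(48.8/4.7) = 76 − 20.33 = 55.67 dB SPL.
server rack: 68 − 20·log₁₀(65.7/4.7) = 68 − 22.91 = 45.09 dB SPL.
Σ 10^(L/10) = 4.016e+05 → L_total = 10·log₁₀(4.016e+05) = 56.04 dB SPL.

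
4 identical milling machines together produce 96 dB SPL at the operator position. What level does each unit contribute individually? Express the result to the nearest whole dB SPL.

4 equal contributions raise the level by 10·log₁₀ 4 = 6.021 dB, so each unit alone gives 96 − 6.021.

90 dB SPL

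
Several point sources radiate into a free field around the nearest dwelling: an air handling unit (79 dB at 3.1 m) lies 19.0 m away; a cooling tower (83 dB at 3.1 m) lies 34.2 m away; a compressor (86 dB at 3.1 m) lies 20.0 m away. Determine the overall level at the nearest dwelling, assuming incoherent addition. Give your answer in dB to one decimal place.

71.2 dB

Propagate each source to the receiver with L = L_ref − 20·log₁₀(r/r_ref), then add intensities.
air handling unit: 79 − 20·log₁₀(19.0/3.1) = 79 − 15.75 = 63.25 dB.
cooling tower: 83 − 20·log₁₀(34.2/3.1) = 83 − 20.85 = 62.15 dB.
compressor: 86 − 20·log₁₀(20.0/3.1) = 86 − 16.19 = 69.81 dB.
Σ 10^(L/10) = 1.332e+07 → L_total = 10·log₁₀(1.332e+07) = 71.24 dB.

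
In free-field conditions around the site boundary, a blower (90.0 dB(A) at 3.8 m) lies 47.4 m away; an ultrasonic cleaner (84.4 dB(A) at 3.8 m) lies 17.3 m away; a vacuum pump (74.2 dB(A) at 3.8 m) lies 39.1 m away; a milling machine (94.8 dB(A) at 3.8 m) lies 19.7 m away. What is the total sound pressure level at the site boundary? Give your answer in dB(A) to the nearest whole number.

First find each source's level at the receiver (point-source: −20·log₁₀(r/r_ref)), then combine on an intensity basis.
blower: 90.0 − 20·log₁₀(47.4/3.8) = 90.0 − 21.92 = 68.08 dB(A).
ultrasonic cleaner: 84.4 − 20·log₁₀(17.3/3.8) = 84.4 − 13.17 = 71.23 dB(A).
vacuum pump: 74.2 − 20·log₁₀(39.1/3.8) = 74.2 − 20.25 = 53.95 dB(A).
milling machine: 94.8 − 20·log₁₀(19.7/3.8) = 94.8 − 14.29 = 80.51 dB(A).
Σ 10^(L/10) = 1.323e+08 → L_total = 10·log₁₀(1.323e+08) = 81.22 dB(A).

81 dB(A)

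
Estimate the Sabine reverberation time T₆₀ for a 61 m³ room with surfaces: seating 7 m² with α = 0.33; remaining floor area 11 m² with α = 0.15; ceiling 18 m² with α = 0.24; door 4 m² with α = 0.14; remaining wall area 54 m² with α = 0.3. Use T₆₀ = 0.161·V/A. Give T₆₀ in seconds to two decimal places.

0.39 s

Total absorption A = 7·0.33 + 11·0.15 + 18·0.24 + 4·0.14 + 54·0.3 = 25.04 m² sabins.
T₆₀ = 0.161 × 61 / 25.04 = 0.392 s.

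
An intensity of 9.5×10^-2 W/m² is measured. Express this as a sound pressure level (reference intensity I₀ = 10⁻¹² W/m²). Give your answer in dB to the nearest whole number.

Dividing by I₀ shifts the exponent by 12: I/I₀ = 9.5×10^10.
L = 10·(0.9777 + 10) = 109.78 dB.

110 dB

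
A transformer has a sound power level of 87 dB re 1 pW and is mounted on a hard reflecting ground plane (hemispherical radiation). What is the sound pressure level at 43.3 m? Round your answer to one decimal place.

46.3 dB

L_p = L_w − 10·log₁₀(2π·r²) with r = 43.3 m.
2π·r² = 1.178e+04 m², 10·log₁₀ of that is 40.712 dB.
L_p = 87 − 40.712 = 46.29 dB.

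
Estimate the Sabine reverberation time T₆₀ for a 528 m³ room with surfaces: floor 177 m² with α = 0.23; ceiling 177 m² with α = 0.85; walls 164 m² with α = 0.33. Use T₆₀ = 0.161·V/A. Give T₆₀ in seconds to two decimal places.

A = Σ Sᵢαᵢ = 177·0.23 + 177·0.85 + 164·0.33 = 245.28 m².
T₆₀ = 0.161 × 528 / 245.28 = 0.347 s.

0.35 s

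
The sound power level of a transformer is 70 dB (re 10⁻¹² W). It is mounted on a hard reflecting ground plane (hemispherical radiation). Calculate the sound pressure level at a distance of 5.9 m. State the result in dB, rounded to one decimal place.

L_p = L_w − 10·log₁₀(2π·r²) with r = 5.9 m.
2π·r² = 218.7 m², 10·log₁₀ of that is 23.399 dB.
L_p = 70 − 23.399 = 46.60 dB.

46.6 dB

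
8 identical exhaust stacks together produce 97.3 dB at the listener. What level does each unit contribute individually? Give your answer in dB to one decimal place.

88.3 dB

8 equal contributions raise the level by 10·log₁₀ 8 = 9.031 dB, so each unit alone gives 97.3 − 9.031.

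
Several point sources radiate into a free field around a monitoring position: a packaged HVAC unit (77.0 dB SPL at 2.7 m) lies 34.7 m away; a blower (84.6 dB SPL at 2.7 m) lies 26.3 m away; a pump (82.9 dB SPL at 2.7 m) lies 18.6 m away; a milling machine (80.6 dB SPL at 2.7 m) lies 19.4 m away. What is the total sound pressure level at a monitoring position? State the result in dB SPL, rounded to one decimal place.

First find each source's level at the receiver (point-source: −20·log₁₀(r/r_ref)), then combine on an intensity basis.
packaged HVAC unit: 77.0 − 20·log₁₀(34.7/2.7) = 77.0 − 22.18 = 54.82 dB SPL.
blower: 84.6 − 20·log₁₀(26.3/2.7) = 84.6 − 19.77 = 64.83 dB SPL.
pump: 82.9 − 20·log₁₀(18.6/2.7) = 82.9 − 16.76 = 66.14 dB SPL.
milling machine: 80.6 − 20·log₁₀(19.4/2.7) = 80.6 − 17.13 = 63.47 dB SPL.
Σ 10^(L/10) = 9.676e+06 → L_total = 10·log₁₀(9.676e+06) = 69.86 dB SPL.

69.9 dB SPL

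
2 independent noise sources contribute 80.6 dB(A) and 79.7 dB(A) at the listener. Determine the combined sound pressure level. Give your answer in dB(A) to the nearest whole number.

Incoherent sources combine by intensity addition: L_total = 10·log₁₀(Σ 10^(L_i/10)).
Σ 10^(L/10) = 10^(80.6/10) + 10^(79.7/10) = 2.081e+08.
L_total = 10·log₁₀(2.081e+08) = 83.18 dB(A).

83 dB(A)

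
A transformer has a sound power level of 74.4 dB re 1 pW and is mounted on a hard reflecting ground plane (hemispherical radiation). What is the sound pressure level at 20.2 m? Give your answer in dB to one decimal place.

L_p = L_w − 10·log₁₀(2π·r²) with r = 20.2 m.
2π·r² = 2564 m², 10·log₁₀ of that is 34.089 dB.
L_p = 74.4 − 34.089 = 40.31 dB.

40.3 dB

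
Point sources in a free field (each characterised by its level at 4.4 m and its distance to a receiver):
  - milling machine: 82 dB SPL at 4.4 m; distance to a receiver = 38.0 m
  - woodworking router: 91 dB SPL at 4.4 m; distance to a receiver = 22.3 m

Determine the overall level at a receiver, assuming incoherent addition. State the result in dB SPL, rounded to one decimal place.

Apply inverse-square spreading to bring every level to the receiver, then sum 10^(L/10).
milling machine: 82 − 20·log₁₀(38.0/4.4) = 82 − 18.73 = 63.27 dB SPL.
woodworking router: 91 − 20·log₁₀(22.3/4.4) = 91 − 14.10 = 76.90 dB SPL.
Σ 10^(L/10) = 5.114e+07 → L_total = 10·log₁₀(5.114e+07) = 77.09 dB SPL.

77.1 dB SPL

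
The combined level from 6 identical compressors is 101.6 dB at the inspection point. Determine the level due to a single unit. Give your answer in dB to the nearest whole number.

For N identical incoherent sources L_total = L₁ + 10·log₁₀ N, so L₁ = 101.6 − 10·log₁₀(6) = 101.6 − 7.782.

94 dB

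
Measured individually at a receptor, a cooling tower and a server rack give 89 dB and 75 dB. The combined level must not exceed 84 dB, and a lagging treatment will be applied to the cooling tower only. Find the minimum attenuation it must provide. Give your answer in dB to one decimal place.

Fixed contribution from the other source: Σ 10^(L/10) = 10^(75/10) = 3.162e+07 (75.00 dB).
To meet 84 dB overall, the treated cooling tower may contribute at most 10^(84/10) − 3.162e+07 = 2.196e+08, i.e. 83.42 dB.
So the cooling tower must be reduced from 89 to 83.42 dB: IL = 5.58 dB.

5.6 dB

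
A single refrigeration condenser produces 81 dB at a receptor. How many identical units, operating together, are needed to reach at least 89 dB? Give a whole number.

7

The shortfall is 89 − 81 = 8.0 dB, and N units add 10·log₁₀ N, so need 10·log₁₀ N ≥ 8.0.
N ≥ 10^(8.0/10) = 6.310, so N = 7.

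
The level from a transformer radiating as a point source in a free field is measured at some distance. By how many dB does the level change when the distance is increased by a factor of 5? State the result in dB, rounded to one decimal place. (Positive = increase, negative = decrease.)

Point-source spreading: ΔL = −20·log₁₀(r₂/r₁).
ΔL = −20·log₁₀(5) = -13.98 dB.

-14.0 dB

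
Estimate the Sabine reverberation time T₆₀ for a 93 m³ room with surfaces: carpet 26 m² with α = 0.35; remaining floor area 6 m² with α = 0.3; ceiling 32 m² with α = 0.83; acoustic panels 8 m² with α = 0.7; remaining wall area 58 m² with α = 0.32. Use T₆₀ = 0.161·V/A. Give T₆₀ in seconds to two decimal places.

0.24 s

A = Σ Sᵢαᵢ = 26·0.35 + 6·0.3 + 32·0.83 + 8·0.7 + 58·0.32 = 61.62 m².
T₆₀ = 0.161·V/A = 0.161·93/61.62 = 0.243 s.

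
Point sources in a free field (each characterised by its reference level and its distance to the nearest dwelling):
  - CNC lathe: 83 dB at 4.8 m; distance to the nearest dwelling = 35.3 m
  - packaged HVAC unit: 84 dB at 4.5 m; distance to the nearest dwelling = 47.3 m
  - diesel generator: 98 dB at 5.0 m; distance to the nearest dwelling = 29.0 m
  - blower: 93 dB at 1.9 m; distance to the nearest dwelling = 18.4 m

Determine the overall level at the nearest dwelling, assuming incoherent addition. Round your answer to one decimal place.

First find each source's level at the receiver (point-source: −20·log₁₀(r/r_ref)), then combine on an intensity basis.
CNC lathe: 83 − 20·log₁₀(35.3/4.8) = 83 − 17.33 = 65.67 dB.
packaged HVAC unit: 84 − 20·log₁₀(47.3/4.5) = 84 − 20.43 = 63.57 dB.
diesel generator: 98 − 20·log₁₀(29.0/5.0) = 98 − 15.27 = 82.73 dB.
blower: 93 − 20·log₁₀(18.4/1.9) = 93 − 19.72 = 73.28 dB.
Σ 10^(L/10) = 2.148e+08 → L_total = 10·log₁₀(2.148e+08) = 83.32 dB.

83.3 dB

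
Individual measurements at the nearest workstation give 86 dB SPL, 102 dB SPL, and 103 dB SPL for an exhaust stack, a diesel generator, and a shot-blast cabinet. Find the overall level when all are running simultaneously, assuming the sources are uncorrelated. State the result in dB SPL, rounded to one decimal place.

Incoherent sources combine by intensity addition: L_total = 10·log₁₀(Σ 10^(L_i/10)).
Σ 10^(L/10) = 10^(86/10) + 10^(102/10) + 10^(103/10) = 3.620e+10.
L_total = 10·log₁₀(3.620e+10) = 105.59 dB SPL.

105.6 dB SPL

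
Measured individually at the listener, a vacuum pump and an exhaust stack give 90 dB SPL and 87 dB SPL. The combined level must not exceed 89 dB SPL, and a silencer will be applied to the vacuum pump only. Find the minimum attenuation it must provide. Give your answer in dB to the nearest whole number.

5 dB

The untreated sources together contribute 10^(87/10) = 5.012e+08, i.e. 87.00 dB SPL.
To meet 89 dB SPL overall, the treated vacuum pump may contribute at most 10^(89/10) − 5.012e+08 = 2.931e+08, i.e. 84.67 dB SPL.
Required insertion loss = 90 − 84.67 = 5.33 dB.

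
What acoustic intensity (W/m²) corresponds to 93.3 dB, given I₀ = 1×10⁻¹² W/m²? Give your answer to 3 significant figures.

I/I₀ = 10^(93.3/10) = 2.138e+09, so I = 2.138e+09 × 10⁻¹² W/m².

0.00214 W/m²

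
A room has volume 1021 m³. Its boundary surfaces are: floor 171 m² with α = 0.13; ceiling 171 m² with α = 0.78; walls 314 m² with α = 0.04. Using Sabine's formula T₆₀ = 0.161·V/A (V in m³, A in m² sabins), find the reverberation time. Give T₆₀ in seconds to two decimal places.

Summing Sᵢαᵢ: 171·0.13 + 171·0.78 + 314·0.04 = 168.17 m².
T₆₀ = 0.161 × 1021 / 168.17 = 0.977 s.

0.98 s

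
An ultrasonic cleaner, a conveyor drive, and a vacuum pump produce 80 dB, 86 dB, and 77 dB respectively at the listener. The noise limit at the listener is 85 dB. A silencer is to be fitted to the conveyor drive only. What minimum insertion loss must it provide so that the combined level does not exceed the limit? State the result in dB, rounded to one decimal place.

The untreated sources together contribute 10^(80/10) + 10^(77/10) = 1.501e+08, i.e. 81.76 dB.
To meet 85 dB overall, the treated conveyor drive may contribute at most 10^(85/10) − 1.501e+08 = 1.661e+08, i.e. 82.20 dB.
Required insertion loss = 86 − 82.20 = 3.80 dB.

3.8 dB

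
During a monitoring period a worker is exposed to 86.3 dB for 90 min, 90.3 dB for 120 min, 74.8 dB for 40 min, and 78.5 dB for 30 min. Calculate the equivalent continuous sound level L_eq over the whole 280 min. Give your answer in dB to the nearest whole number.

88 dB

Weight each interval's intensity by its duration and average over T = 280 min:
Σ tᵢ·10^(Lᵢ/10) = 90·10^(86.3/10) + 120·10^(90.3/10) + 40·10^(74.8/10) + 30·10^(78.5/10) = 1.703e+11.
L_eq = 10·log₁₀(1.703e+11/280) = 87.84 dB.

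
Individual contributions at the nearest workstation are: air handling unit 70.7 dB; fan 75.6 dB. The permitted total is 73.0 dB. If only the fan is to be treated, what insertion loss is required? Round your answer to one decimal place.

Fixed contribution from the other source: Σ 10^(L/10) = 10^(70.7/10) = 1.175e+07 (70.70 dB).
To meet 73.0 dB overall, the treated fan may contribute at most 10^(73.0/10) − 1.175e+07 = 8.204e+06, i.e. 69.14 dB.
So the fan must be reduced from 75.6 to 69.14 dB: IL = 6.46 dB.

6.5 dB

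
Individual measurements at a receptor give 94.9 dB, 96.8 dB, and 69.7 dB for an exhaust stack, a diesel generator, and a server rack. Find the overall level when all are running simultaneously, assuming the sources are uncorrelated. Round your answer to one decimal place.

99.0 dB

For uncorrelated sources the intensities add, so convert each level to linear form, sum, and take 10·log₁₀ of the total.
Σ 10^(L/10) = 10^(94.9/10) + 10^(96.8/10) + 10^(69.7/10) = 7.886e+09.
L_total = 10·log₁₀(7.886e+09) = 98.97 dB.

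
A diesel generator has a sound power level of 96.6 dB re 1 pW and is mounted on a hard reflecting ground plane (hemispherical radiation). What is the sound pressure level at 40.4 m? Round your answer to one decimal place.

56.5 dB

The power spreads over a hemisphere of area 2π·r², so L_p = L_w − 10·log₁₀(2π·r²).
2π·r² = 1.026e+04 m², 10·log₁₀ of that is 40.109 dB.
L_p = 96.6 − 40.109 = 56.49 dB.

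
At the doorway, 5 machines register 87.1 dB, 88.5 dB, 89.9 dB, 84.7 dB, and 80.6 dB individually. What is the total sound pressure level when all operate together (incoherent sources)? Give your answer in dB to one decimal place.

Incoherent sources combine by intensity addition: L_total = 10·log₁₀(Σ 10^(L_i/10)).
Σ 10^(L/10) = 10^(87.1/10) + 10^(88.5/10) + 10^(89.9/10) + 10^(84.7/10) + 10^(80.6/10) = 2.608e+09.
L_total = 10·log₁₀(2.608e+09) = 94.16 dB.

94.2 dB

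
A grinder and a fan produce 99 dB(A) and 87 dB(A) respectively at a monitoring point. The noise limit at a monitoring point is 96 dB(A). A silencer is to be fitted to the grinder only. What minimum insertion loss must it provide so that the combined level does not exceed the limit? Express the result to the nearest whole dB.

4 dB

Fixed contribution from the other source: Σ 10^(L/10) = 10^(87/10) = 5.012e+08 (87.00 dB(A)).
The limit corresponds to 10^(96/10) = 3.981e+09; subtracting the fixed part leaves 3.480e+09 for the grinder, i.e. 95.42 dB(A).
Required insertion loss = 99 − 95.42 = 3.58 dB.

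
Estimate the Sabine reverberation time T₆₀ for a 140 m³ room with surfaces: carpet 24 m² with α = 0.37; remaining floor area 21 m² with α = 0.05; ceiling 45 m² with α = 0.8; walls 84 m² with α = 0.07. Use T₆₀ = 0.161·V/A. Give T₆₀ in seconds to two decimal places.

Total absorption A = 24·0.37 + 21·0.05 + 45·0.8 + 84·0.07 = 51.81 m² sabins.
T₆₀ = 0.161 × 140 / 51.81 = 0.435 s.

0.44 s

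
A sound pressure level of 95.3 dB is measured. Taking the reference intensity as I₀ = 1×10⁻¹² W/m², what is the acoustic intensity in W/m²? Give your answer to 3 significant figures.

I/I₀ = 10^(95.3/10) = 3.388e+09, so I = 3.388e+09 × 10⁻¹² W/m².

0.00339 W/m²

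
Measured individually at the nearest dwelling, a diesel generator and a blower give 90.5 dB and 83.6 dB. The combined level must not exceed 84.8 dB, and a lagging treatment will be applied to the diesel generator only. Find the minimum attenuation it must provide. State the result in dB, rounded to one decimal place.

11.9 dB

Everything except the diesel generator sums to 10^(83.6/10) = 2.291e+08 in linear terms, 83.60 dB.
To meet 84.8 dB overall, the treated diesel generator may contribute at most 10^(84.8/10) − 2.291e+08 = 7.291e+07, i.e. 78.63 dB.
Required insertion loss = 90.5 − 78.63 = 11.87 dB.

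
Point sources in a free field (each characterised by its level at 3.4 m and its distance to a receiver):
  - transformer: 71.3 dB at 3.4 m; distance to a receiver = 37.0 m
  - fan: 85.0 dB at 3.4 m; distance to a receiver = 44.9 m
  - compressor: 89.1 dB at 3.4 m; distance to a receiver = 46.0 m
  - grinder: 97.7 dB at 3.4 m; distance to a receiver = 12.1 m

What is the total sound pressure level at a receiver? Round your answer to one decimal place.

Propagate each source to the receiver with L = L_ref − 20·log₁₀(r/r_ref), then add intensities.
transformer: 71.3 − 20·log₁₀(37.0/3.4) = 71.3 − 20.73 = 50.57 dB.
fan: 85.0 − 20·log₁₀(44.9/3.4) = 85.0 − 22.42 = 62.58 dB.
compressor: 89.1 − 20·log₁₀(46.0/3.4) = 89.1 − 22.63 = 66.47 dB.
grinder: 97.7 − 20·log₁₀(12.1/3.4) = 97.7 − 11.03 = 86.67 dB.
Σ 10^(L/10) = 4.713e+08 → L_total = 10·log₁₀(4.713e+08) = 86.73 dB.

86.7 dB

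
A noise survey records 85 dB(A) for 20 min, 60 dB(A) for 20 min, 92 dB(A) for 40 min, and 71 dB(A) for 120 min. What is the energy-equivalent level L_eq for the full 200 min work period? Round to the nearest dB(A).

86 dB(A)

Weight each interval's intensity by its duration and average over T = 200 min:
Σ tᵢ·10^(Lᵢ/10) = 20·10^(85/10) + 20·10^(60/10) + 40·10^(92/10) + 120·10^(71/10) = 7.125e+10.
L_eq = 10·log₁₀(7.125e+10/200) = 85.52 dB(A).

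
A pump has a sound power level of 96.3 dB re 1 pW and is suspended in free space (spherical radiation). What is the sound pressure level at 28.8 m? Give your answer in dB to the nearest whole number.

56 dB

The power spreads over a sphere of area 4π·r², so L_p = L_w − 10·log₁₀(4π·r²).
4π·r² = 1.042e+04 m², 10·log₁₀ of that is 40.180 dB.
L_p = 96.3 − 40.180 = 56.12 dB.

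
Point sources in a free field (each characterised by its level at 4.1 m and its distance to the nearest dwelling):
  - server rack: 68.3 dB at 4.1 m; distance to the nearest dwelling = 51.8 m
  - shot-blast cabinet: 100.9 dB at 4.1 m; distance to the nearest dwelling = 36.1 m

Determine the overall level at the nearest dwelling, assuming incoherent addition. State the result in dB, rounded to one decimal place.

Apply inverse-square spreading to bring every level to the receiver, then sum 10^(L/10).
server rack: 68.3 − 20·log₁₀(51.8/4.1) = 68.3 − 22.03 = 46.27 dB.
shot-blast cabinet: 100.9 − 20·log₁₀(36.1/4.1) = 100.9 − 18.89 = 82.01 dB.
Σ 10^(L/10) = 1.587e+08 → L_total = 10·log₁₀(1.587e+08) = 82.01 dB.

82.0 dB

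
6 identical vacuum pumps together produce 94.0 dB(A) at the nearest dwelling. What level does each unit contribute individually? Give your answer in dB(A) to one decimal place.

86.2 dB(A)

For N identical incoherent sources L_total = L₁ + 10·log₁₀ N, so L₁ = 94.0 − 10·log₁₀(6) = 94.0 − 7.782.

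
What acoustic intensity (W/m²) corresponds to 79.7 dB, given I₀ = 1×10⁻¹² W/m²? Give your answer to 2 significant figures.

9.3e-05 W/m²

I/I₀ = 10^(79.7/10) = 9.333e+07, so I = 9.333e+07 × 10⁻¹² W/m².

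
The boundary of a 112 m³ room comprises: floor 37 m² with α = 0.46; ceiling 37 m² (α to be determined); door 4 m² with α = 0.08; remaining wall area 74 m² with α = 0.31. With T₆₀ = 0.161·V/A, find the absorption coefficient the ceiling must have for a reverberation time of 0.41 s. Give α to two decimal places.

0.10

A = 0.161·V/T₆₀ = 0.161·112/0.41 = 43.98 m² sabins.
Absorption from the other surfaces = 37·0.46 + 4·0.08 + 74·0.31 = 40.28 m², so the ceiling must supply 3.70 m² over 37 m².
α = 3.70/37 = 0.100.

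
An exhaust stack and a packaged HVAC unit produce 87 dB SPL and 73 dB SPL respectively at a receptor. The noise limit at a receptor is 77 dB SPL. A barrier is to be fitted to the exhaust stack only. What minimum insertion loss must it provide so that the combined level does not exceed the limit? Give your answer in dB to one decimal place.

The untreated sources together contribute 10^(73/10) = 1.995e+07, i.e. 73.00 dB SPL.
The limit corresponds to 10^(77/10) = 5.012e+07; subtracting the fixed part leaves 3.017e+07 for the exhaust stack, i.e. 74.80 dB SPL.
So the exhaust stack must be reduced from 87 to 74.80 dB SPL: IL = 12.20 dB.

12.2 dB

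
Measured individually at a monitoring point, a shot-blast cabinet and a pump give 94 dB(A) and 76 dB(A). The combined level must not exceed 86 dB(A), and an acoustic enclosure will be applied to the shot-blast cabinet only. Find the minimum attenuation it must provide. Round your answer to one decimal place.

8.5 dB

The untreated sources together contribute 10^(76/10) = 3.981e+07, i.e. 76.00 dB(A).
The limit corresponds to 10^(86/10) = 3.981e+08; subtracting the fixed part leaves 3.583e+08 for the shot-blast cabinet, i.e. 85.54 dB(A).
So the shot-blast cabinet must be reduced from 94 to 85.54 dB(A): IL = 8.46 dB.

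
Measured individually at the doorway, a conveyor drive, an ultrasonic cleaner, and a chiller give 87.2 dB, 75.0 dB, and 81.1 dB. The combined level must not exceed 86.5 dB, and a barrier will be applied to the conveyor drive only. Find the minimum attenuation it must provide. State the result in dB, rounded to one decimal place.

Fixed contribution from the other sources: Σ 10^(L/10) = 10^(75.0/10) + 10^(81.1/10) = 1.604e+08 (82.05 dB).
To meet 86.5 dB overall, the treated conveyor drive may contribute at most 10^(86.5/10) − 1.604e+08 = 2.862e+08, i.e. 84.57 dB.
So the conveyor drive must be reduced from 87.2 to 84.57 dB: IL = 2.63 dB.

2.6 dB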